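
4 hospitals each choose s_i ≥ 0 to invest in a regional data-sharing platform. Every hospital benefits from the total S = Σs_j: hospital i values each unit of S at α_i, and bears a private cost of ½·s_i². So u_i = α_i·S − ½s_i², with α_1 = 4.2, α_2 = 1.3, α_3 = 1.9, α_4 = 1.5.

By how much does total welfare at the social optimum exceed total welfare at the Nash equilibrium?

91.805

Hospital i's FOC: ∂u_i/∂s_i = α_i − s_i = 0, so s_i* = α_i.
NE contributions = (4.2, 1.3, 1.9, 1.5); S = 8.9.
W^NE = (Σα)·S − ½Σα_i² = 8.9² − ½·25.19 = 66.615.
Planner sets s_i = Σα_j = 8.9 for every i, so S^SO = 4·8.9 = 35.6.
W^SO = (Σα)·S^SO − ½·4·(Σα)² = (4/2)·8.9² = 158.42.
Deadweight loss = W^SO − W^NE = 91.805.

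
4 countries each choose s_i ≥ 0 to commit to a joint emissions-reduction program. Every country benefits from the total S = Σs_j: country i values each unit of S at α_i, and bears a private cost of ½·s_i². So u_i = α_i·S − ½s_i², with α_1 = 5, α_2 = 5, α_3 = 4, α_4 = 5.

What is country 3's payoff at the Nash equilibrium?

68

Country i's FOC: ∂u_i/∂s_i = α_i − s_i = 0, so s_i* = α_i.
NE contributions = (5, 5, 4, 5); S = 19.
u_3 = α_3·S − ½·(s_3)² = 4·19 − ½·4² = 68.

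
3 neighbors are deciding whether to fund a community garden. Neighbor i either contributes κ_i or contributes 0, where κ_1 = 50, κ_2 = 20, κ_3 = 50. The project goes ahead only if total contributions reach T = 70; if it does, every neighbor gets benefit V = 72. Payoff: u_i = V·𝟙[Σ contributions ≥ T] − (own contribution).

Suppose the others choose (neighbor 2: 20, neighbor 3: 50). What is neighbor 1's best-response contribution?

Others' total = 70 ≥ 70; contributing adds cost 50 for no extra benefit.
Best response: 0.

0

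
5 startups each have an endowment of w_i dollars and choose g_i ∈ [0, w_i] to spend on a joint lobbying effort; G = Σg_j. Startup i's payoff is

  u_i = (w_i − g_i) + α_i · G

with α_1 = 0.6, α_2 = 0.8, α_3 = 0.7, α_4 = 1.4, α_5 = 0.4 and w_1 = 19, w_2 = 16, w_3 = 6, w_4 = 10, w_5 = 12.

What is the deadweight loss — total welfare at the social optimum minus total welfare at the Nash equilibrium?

153.7

∂u_i/∂g_i = α_i − 1, so startup i contributes w_i if α_i > 1, else 0.
α_i > 1 for i ∈ {4}; NE contributions (0, 0, 0, 10, 0), G = 10.
W^NE = Σw_i − G^NE + (Σα_i)·G^NE = 63 + 2.9·10 = 92.
Planner: ∂(Σu_j)/∂g_i = Σα_j − 1 = 2.9 > 0, so everyone contributes w_i; G^SO = 63, W^SO = 63 + 2.9·63 = 245.7.
Deadweight loss = 153.7.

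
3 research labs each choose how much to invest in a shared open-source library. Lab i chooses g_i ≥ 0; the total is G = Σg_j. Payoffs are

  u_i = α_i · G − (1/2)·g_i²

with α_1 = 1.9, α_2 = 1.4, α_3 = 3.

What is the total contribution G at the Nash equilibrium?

6.3

Lab i's FOC: ∂u_i/∂g_i = α_i − g_i = 0, so g_i* = α_i.
NE contributions = (1.9, 1.4, 3); G = 6.3.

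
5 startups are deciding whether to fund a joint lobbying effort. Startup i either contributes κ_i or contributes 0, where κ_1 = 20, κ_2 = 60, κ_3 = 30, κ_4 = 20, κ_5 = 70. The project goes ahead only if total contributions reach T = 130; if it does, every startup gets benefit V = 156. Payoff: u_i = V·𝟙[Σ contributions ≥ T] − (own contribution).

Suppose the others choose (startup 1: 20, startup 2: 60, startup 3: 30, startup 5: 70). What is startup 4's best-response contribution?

0

Others' total = 180 ≥ 130; contributing adds cost 20 for no extra benefit.
Best response: 0.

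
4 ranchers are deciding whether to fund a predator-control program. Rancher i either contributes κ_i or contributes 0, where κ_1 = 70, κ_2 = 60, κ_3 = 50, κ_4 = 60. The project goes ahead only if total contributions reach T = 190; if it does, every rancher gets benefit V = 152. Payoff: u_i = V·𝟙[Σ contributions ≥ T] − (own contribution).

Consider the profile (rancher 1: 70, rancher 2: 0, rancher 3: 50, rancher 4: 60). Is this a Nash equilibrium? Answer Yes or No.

No

Total = 180 < 190: not provided.
Rancher 1 (pledges 70, payoff -70): dropping to 0 → total 110, payoff 0. Profitable deviation.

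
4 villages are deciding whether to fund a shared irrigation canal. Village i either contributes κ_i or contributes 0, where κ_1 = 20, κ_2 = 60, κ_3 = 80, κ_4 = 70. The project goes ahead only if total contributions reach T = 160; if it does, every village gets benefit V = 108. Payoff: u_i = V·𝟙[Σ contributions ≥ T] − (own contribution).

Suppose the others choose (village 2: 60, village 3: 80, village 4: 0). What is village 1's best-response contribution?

20

Others' total = 140. Contributing 20 brings total to 160 ≥ 160: gain V − κ_1 = 88.
Best response: 20.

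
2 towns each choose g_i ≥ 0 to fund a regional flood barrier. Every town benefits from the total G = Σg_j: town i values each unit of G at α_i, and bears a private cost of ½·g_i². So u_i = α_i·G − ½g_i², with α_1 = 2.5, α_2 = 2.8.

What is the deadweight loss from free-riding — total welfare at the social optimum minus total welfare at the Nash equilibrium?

7.045

Town i's FOC: ∂u_i/∂g_i = α_i − g_i = 0, so g_i* = α_i.
NE contributions = (2.5, 2.8); G = 5.3.
W^NE = (Σα)·G − ½Σα_i² = 5.3² − ½·14.09 = 21.045.
Planner sets g_i = Σα_j = 5.3 for every i, so G^SO = 2·5.3 = 10.6.
W^SO = (Σα)·G^SO − ½·2·(Σα)² = (2/2)·5.3² = 28.09.
Deadweight loss = W^SO − W^NE = 7.045.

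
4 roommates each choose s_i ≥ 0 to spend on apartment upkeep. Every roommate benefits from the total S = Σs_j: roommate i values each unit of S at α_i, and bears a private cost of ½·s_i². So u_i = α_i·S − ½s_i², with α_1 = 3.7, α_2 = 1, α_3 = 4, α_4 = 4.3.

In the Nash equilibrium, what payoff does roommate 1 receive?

41.255

Roommate i's FOC: ∂u_i/∂s_i = α_i − s_i = 0, so s_i* = α_i.
NE contributions = (3.7, 1, 4, 4.3); S = 13.
u_1 = α_1·S − ½·(s_1)² = 3.7·13 − ½·3.7² = 41.255.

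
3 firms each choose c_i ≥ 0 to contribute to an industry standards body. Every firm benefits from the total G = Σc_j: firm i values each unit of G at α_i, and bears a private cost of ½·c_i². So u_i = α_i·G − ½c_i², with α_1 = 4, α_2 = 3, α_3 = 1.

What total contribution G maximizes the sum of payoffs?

Planner FOC: ∂(Σu_j)/∂c_i = (Σα_j) − c_i = 0, so c_i^SO = Σα_j = 8 for every i; G^SO = 24.

24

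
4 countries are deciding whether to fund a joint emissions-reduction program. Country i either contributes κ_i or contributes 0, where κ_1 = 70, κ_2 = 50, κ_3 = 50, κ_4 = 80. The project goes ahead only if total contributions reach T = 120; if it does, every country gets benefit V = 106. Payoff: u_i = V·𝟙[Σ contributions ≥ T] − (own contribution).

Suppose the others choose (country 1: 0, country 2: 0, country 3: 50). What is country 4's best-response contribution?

Others' total = 50. Contributing 80 brings total to 130 ≥ 120: gain V − κ_4 = 26.
Best response: 80.

80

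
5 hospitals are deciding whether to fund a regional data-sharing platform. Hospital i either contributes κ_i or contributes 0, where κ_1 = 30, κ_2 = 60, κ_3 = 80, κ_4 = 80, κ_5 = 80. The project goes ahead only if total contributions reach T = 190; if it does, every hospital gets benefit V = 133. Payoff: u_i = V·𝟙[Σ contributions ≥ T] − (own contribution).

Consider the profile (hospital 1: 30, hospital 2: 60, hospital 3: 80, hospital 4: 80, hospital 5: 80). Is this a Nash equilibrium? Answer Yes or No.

No

Total = 330 ≥ 190: provided.
Hospital 1 (pledges 30, payoff 103): dropping to 0 → total 300, payoff 133. Profitable deviation.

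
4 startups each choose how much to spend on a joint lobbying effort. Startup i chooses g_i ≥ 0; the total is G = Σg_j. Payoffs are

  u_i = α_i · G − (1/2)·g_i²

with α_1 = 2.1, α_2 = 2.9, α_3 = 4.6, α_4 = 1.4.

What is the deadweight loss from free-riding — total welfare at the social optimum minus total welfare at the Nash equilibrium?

138.97

Startup i's FOC: ∂u_i/∂g_i = α_i − g_i = 0, so g_i* = α_i.
NE contributions = (2.1, 2.9, 4.6, 1.4); G = 11.
W^NE = (Σα)·G − ½Σα_i² = 11² − ½·35.94 = 103.03.
Planner sets g_i = Σα_j = 11 for every i, so G^SO = 4·11 = 44.
W^SO = (Σα)·G^SO − ½·4·(Σα)² = (4/2)·11² = 242.
Deadweight loss = W^SO − W^NE = 138.97.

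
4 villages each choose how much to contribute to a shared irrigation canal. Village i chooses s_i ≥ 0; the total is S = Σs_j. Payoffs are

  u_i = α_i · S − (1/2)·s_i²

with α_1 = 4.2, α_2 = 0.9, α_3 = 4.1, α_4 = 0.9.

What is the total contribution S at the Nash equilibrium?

10.1

Village i's FOC: ∂u_i/∂s_i = α_i − s_i = 0, so s_i* = α_i.
NE contributions = (4.2, 0.9, 4.1, 0.9); S = 10.1.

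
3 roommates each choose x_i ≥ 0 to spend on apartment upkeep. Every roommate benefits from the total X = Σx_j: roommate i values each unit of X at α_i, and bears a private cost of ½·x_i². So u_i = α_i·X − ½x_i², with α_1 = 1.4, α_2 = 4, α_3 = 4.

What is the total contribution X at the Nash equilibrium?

9.4

Roommate i's FOC: ∂u_i/∂x_i = α_i − x_i = 0, so x_i* = α_i.
NE contributions = (1.4, 4, 4); X = 9.4.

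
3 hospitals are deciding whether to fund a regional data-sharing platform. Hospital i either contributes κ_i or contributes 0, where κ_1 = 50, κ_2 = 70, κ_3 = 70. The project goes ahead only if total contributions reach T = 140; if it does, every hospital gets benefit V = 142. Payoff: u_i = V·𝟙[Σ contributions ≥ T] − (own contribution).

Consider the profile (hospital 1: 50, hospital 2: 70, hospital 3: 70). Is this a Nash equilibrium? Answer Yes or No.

No

Total = 190 ≥ 140: provided.
Hospital 1 (pledges 50, payoff 92): dropping to 0 → total 140, payoff 142. Profitable deviation.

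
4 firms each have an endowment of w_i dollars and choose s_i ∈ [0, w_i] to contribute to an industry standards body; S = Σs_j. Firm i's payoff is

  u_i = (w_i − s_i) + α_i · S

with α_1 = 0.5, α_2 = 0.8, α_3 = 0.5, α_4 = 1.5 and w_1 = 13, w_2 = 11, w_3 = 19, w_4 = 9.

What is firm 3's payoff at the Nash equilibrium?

∂u_i/∂s_i = α_i − 1, so firm i contributes w_i if α_i > 1, else 0.
α_i > 1 for i ∈ {4}; NE contributions (0, 0, 0, 9), S = 9.
u_3 = (19 − 0) + 0.5·9 = 23.5.

23.5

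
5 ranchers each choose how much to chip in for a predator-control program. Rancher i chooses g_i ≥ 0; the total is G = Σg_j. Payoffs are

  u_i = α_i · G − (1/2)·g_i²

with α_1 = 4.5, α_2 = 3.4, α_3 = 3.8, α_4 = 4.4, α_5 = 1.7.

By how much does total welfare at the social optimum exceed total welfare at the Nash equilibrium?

509.51

Rancher i's FOC: ∂u_i/∂g_i = α_i − g_i = 0, so g_i* = α_i.
NE contributions = (4.5, 3.4, 3.8, 4.4, 1.7); G = 17.8.
W^NE = (Σα)·G − ½Σα_i² = 17.8² − ½·68.5 = 282.59.
Planner sets g_i = Σα_j = 17.8 for every i, so G^SO = 5·17.8 = 89.
W^SO = (Σα)·G^SO − ½·5·(Σα)² = (5/2)·17.8² = 792.1.
Deadweight loss = W^SO − W^NE = 509.51.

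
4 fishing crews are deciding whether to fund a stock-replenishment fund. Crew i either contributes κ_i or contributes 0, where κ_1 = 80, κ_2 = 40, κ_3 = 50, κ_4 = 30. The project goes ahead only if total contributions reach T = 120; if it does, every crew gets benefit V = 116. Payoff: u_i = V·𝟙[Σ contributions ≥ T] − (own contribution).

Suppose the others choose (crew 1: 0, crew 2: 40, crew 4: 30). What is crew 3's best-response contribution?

50

Others' total = 70. Contributing 50 brings total to 120 ≥ 120: gain V − κ_3 = 66.
Best response: 50.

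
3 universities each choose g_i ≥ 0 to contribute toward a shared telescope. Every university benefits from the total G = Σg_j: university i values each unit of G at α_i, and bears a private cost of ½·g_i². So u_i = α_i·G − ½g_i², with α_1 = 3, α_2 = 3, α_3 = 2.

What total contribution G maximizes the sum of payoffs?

Planner FOC: ∂(Σu_j)/∂g_i = (Σα_j) − g_i = 0, so g_i^SO = Σα_j = 8 for every i; G^SO = 24.

24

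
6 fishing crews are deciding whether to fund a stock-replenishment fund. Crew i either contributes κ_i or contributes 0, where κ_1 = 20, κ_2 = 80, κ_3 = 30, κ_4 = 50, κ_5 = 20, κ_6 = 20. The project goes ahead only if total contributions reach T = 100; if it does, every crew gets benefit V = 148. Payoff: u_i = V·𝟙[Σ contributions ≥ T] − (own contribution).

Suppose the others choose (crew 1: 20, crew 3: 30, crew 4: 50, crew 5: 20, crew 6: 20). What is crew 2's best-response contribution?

0

Others' total = 140 ≥ 100; contributing adds cost 80 for no extra benefit.
Best response: 0.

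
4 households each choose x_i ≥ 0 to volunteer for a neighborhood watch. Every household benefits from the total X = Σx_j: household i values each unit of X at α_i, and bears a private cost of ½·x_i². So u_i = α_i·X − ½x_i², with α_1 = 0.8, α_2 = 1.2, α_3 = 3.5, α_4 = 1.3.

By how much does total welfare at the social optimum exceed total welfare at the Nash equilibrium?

54.25

Household i's FOC: ∂u_i/∂x_i = α_i − x_i = 0, so x_i* = α_i.
NE contributions = (0.8, 1.2, 3.5, 1.3); X = 6.8.
W^NE = (Σα)·X − ½Σα_i² = 6.8² − ½·16.02 = 38.23.
Planner sets x_i = Σα_j = 6.8 for every i, so X^SO = 4·6.8 = 27.2.
W^SO = (Σα)·X^SO − ½·4·(Σα)² = (4/2)·6.8² = 92.48.
Deadweight loss = W^SO − W^NE = 54.25.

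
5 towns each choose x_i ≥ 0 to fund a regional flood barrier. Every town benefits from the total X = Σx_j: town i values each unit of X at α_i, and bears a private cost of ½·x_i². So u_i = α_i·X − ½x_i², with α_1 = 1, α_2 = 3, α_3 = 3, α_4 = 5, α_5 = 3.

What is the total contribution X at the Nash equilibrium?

Town i's FOC: ∂u_i/∂x_i = α_i − x_i = 0, so x_i* = α_i.
NE contributions = (1, 3, 3, 5, 3); X = 15.

15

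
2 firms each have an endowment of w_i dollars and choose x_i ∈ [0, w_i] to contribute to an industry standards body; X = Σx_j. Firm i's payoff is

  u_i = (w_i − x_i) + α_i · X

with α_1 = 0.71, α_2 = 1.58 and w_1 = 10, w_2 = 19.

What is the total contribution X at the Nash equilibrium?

∂u_i/∂x_i = α_i − 1, so firm i contributes w_i if α_i > 1, else 0.
α_i > 1 for i ∈ {2}; NE contributions (0, 19), X = 19.

19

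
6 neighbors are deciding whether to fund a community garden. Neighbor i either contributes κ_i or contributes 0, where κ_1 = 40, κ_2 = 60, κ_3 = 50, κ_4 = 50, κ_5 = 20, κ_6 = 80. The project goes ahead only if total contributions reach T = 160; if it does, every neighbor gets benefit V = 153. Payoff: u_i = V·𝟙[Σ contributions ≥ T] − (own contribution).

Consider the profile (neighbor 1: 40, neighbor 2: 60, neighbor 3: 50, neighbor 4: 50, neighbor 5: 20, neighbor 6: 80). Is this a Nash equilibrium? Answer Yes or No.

No

Total = 300 ≥ 160: provided.
Neighbor 1 (pledges 40, payoff 113): dropping to 0 → total 260, payoff 153. Profitable deviation.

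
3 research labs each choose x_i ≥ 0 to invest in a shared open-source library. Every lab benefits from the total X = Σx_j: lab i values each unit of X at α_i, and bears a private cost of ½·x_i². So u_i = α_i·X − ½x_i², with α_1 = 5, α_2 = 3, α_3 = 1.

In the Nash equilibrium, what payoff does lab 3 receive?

8.5

Lab i's FOC: ∂u_i/∂x_i = α_i − x_i = 0, so x_i* = α_i.
NE contributions = (5, 3, 1); X = 9.
u_3 = α_3·X − ½·(x_3)² = 1·9 − ½·1² = 8.5.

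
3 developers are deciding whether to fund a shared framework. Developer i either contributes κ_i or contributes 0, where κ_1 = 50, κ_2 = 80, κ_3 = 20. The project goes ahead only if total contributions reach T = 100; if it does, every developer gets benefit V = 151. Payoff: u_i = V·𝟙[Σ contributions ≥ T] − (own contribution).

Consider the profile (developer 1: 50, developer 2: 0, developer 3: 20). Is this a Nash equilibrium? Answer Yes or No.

Total = 70 < 100: not provided.
Developer 1 (pledges 50, payoff -50): dropping to 0 → total 20, payoff 0. Profitable deviation.

No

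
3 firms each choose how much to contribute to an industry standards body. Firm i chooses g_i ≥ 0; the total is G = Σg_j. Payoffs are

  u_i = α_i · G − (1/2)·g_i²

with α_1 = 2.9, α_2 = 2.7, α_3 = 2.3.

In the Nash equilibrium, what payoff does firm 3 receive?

Firm i's FOC: ∂u_i/∂g_i = α_i − g_i = 0, so g_i* = α_i.
NE contributions = (2.9, 2.7, 2.3); G = 7.9.
u_3 = α_3·G − ½·(g_3)² = 2.3·7.9 − ½·2.3² = 15.525.

15.525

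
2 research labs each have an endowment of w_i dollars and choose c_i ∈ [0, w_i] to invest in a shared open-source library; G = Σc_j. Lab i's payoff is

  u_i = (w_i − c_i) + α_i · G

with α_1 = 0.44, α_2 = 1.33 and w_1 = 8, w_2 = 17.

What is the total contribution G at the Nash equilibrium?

17

∂u_i/∂c_i = α_i − 1, so lab i contributes w_i if α_i > 1, else 0.
α_i > 1 for i ∈ {2}; NE contributions (0, 17), G = 17.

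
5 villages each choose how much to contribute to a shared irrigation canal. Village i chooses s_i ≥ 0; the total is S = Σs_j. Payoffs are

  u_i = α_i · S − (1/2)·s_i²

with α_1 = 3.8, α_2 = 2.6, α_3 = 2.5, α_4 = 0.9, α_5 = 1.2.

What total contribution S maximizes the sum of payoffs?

Planner FOC: ∂(Σu_j)/∂s_i = (Σα_j) − s_i = 0, so s_i^SO = Σα_j = 11 for every i; S^SO = 55.

55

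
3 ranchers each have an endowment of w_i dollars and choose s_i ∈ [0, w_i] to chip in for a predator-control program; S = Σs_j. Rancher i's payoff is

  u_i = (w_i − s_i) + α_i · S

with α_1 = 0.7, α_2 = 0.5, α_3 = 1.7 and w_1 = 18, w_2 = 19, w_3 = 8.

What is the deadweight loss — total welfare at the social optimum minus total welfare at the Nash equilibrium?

70.3

∂u_i/∂s_i = α_i − 1, so rancher i contributes w_i if α_i > 1, else 0.
α_i > 1 for i ∈ {3}; NE contributions (0, 0, 8), S = 8.
W^NE = Σw_i − S^NE + (Σα_i)·S^NE = 45 + 1.9·8 = 60.2.
Planner: ∂(Σu_j)/∂s_i = Σα_j − 1 = 1.9 > 0, so everyone contributes w_i; S^SO = 45, W^SO = 45 + 1.9·45 = 130.5.
Deadweight loss = 70.3.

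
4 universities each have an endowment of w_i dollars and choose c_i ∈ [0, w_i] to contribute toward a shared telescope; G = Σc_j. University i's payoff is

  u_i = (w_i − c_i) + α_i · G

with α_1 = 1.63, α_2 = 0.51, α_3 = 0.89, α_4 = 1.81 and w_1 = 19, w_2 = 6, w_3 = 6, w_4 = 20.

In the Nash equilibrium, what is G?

39

∂u_i/∂c_i = α_i − 1, so university i contributes w_i if α_i > 1, else 0.
α_i > 1 for i ∈ {1, 4}; NE contributions (19, 0, 0, 20), G = 39.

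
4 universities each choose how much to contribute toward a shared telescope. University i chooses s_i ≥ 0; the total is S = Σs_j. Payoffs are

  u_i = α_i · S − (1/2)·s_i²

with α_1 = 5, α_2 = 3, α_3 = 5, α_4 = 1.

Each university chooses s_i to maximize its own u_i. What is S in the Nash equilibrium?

University i's FOC: ∂u_i/∂s_i = α_i − s_i = 0, so s_i* = α_i.
NE contributions = (5, 3, 5, 1); S = 14.

14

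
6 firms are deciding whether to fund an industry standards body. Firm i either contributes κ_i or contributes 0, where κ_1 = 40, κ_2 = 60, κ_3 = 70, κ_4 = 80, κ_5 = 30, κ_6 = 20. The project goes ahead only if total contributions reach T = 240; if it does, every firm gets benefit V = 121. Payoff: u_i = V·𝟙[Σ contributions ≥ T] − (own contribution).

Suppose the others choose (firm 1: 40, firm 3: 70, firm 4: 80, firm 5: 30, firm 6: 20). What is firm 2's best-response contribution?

0

Others' total = 240 ≥ 240; contributing adds cost 60 for no extra benefit.
Best response: 0.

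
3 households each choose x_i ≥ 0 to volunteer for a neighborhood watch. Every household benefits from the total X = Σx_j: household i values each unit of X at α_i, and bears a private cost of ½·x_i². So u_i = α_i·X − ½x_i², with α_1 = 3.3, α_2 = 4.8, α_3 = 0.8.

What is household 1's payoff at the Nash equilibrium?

23.925

Household i's FOC: ∂u_i/∂x_i = α_i − x_i = 0, so x_i* = α_i.
NE contributions = (3.3, 4.8, 0.8); X = 8.9.
u_1 = α_1·X − ½·(x_1)² = 3.3·8.9 − ½·3.3² = 23.925.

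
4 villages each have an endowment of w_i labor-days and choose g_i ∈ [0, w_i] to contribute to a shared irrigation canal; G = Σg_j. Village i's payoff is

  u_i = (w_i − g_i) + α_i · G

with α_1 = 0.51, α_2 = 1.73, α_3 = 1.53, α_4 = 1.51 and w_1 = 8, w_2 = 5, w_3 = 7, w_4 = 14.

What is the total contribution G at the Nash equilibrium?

∂u_i/∂g_i = α_i − 1, so village i contributes w_i if α_i > 1, else 0.
α_i > 1 for i ∈ {2, 3, 4}; NE contributions (0, 5, 7, 14), G = 26.

26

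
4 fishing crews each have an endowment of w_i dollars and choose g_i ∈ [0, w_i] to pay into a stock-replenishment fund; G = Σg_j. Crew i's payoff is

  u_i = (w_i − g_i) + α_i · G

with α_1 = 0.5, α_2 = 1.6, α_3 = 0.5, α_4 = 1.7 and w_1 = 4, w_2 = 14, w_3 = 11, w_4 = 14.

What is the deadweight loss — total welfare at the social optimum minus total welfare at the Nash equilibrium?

49.5

∂u_i/∂g_i = α_i − 1, so crew i contributes w_i if α_i > 1, else 0.
α_i > 1 for i ∈ {2, 4}; NE contributions (0, 14, 0, 14), G = 28.
W^NE = Σw_i − G^NE + (Σα_i)·G^NE = 43 + 3.3·28 = 135.4.
Planner: ∂(Σu_j)/∂g_i = Σα_j − 1 = 3.3 > 0, so everyone contributes w_i; G^SO = 43, W^SO = 43 + 3.3·43 = 184.9.
Deadweight loss = 49.5.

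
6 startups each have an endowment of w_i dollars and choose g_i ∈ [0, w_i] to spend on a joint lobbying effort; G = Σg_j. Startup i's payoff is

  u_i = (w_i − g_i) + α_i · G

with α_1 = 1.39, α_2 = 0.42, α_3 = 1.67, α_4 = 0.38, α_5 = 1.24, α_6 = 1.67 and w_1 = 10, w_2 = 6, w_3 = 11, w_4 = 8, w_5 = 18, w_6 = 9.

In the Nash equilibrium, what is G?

48

∂u_i/∂g_i = α_i − 1, so startup i contributes w_i if α_i > 1, else 0.
α_i > 1 for i ∈ {1, 3, 5, 6}; NE contributions (10, 0, 11, 0, 18, 9), G = 48.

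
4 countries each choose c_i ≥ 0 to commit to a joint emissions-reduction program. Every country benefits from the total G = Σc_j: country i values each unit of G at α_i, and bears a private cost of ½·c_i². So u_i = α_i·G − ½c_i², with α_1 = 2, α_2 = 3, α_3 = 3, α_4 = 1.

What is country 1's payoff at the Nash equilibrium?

16

Country i's FOC: ∂u_i/∂c_i = α_i − c_i = 0, so c_i* = α_i.
NE contributions = (2, 3, 3, 1); G = 9.
u_1 = α_1·G − ½·(c_1)² = 2·9 − ½·2² = 16.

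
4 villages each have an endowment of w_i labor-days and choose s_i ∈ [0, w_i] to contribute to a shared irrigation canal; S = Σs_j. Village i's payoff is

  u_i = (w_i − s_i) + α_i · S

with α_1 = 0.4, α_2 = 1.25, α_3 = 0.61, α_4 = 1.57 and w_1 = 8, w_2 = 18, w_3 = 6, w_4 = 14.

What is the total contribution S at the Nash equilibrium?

∂u_i/∂s_i = α_i − 1, so village i contributes w_i if α_i > 1, else 0.
α_i > 1 for i ∈ {2, 4}; NE contributions (0, 18, 0, 14), S = 32.

32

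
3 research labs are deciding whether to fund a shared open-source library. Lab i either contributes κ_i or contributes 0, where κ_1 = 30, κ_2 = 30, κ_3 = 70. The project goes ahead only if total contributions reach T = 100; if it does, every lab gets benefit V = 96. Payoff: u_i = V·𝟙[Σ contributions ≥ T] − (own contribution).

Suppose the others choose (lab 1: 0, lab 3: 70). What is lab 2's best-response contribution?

30

Others' total = 70. Contributing 30 brings total to 100 ≥ 100: gain V − κ_2 = 66.
Best response: 30.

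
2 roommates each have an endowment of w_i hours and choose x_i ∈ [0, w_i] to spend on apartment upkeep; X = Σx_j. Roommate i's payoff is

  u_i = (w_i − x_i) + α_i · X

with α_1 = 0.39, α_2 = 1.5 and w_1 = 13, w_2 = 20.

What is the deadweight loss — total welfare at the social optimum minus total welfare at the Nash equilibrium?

∂u_i/∂x_i = α_i − 1, so roommate i contributes w_i if α_i > 1, else 0.
α_i > 1 for i ∈ {2}; NE contributions (0, 20), X = 20.
W^NE = Σw_i − X^NE + (Σα_i)·X^NE = 33 + 0.89·20 = 50.8.
Planner: ∂(Σu_j)/∂x_i = Σα_j − 1 = 0.89 > 0, so everyone contributes w_i; X^SO = 33, W^SO = 33 + 0.89·33 = 62.37.
Deadweight loss = 11.57.

11.57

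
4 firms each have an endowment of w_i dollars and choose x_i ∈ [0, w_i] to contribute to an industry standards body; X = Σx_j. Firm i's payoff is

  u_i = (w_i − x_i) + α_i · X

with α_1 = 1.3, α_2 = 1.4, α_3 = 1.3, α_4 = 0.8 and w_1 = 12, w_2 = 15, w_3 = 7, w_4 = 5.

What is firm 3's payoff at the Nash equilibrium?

44.2

∂u_i/∂x_i = α_i − 1, so firm i contributes w_i if α_i > 1, else 0.
α_i > 1 for i ∈ {1, 2, 3}; NE contributions (12, 15, 7, 0), X = 34.
u_3 = (7 − 7) + 1.3·34 = 44.2.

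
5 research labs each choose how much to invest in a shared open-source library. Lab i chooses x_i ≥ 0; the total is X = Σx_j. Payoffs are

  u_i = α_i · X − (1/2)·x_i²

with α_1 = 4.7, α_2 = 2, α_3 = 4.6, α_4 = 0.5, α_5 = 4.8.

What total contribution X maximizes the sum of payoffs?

Planner FOC: ∂(Σu_j)/∂x_i = (Σα_j) − x_i = 0, so x_i^SO = Σα_j = 16.6 for every i; X^SO = 83.

83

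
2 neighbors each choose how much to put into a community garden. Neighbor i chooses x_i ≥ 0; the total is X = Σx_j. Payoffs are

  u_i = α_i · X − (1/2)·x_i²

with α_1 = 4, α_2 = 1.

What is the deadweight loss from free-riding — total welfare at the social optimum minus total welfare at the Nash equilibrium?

8.5

Neighbor i's FOC: ∂u_i/∂x_i = α_i − x_i = 0, so x_i* = α_i.
NE contributions = (4, 1); X = 5.
W^NE = (Σα)·X − ½Σα_i² = 5² − ½·17 = 16.5.
Planner sets x_i = Σα_j = 5 for every i, so X^SO = 2·5 = 10.
W^SO = (Σα)·X^SO − ½·2·(Σα)² = (2/2)·5² = 25.
Deadweight loss = W^SO − W^NE = 8.5.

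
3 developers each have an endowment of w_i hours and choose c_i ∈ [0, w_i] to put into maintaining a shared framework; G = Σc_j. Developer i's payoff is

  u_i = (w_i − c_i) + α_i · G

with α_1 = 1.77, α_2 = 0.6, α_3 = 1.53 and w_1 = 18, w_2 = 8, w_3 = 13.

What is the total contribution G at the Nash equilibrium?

31

∂u_i/∂c_i = α_i − 1, so developer i contributes w_i if α_i > 1, else 0.
α_i > 1 for i ∈ {1, 3}; NE contributions (18, 0, 13), G = 31.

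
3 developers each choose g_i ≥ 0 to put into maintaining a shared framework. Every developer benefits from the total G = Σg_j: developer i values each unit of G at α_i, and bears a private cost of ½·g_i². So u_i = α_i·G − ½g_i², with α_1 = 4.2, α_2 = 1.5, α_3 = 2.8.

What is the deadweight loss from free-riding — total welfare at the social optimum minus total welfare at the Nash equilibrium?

Developer i's FOC: ∂u_i/∂g_i = α_i − g_i = 0, so g_i* = α_i.
NE contributions = (4.2, 1.5, 2.8); G = 8.5.
W^NE = (Σα)·G − ½Σα_i² = 8.5² − ½·27.73 = 58.385.
Planner sets g_i = Σα_j = 8.5 for every i, so G^SO = 3·8.5 = 25.5.
W^SO = (Σα)·G^SO − ½·3·(Σα)² = (3/2)·8.5² = 108.375.
Deadweight loss = W^SO − W^NE = 49.99.

49.99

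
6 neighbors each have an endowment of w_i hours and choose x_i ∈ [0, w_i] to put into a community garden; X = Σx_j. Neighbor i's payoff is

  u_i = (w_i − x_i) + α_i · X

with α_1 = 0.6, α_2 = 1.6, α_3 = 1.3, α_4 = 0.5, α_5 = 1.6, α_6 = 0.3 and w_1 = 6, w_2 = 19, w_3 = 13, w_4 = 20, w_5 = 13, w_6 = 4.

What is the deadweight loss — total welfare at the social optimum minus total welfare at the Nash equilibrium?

∂u_i/∂x_i = α_i − 1, so neighbor i contributes w_i if α_i > 1, else 0.
α_i > 1 for i ∈ {2, 3, 5}; NE contributions (0, 19, 13, 0, 13, 0), X = 45.
W^NE = Σw_i − X^NE + (Σα_i)·X^NE = 75 + 4.9·45 = 295.5.
Planner: ∂(Σu_j)/∂x_i = Σα_j − 1 = 4.9 > 0, so everyone contributes w_i; X^SO = 75, W^SO = 75 + 4.9·75 = 442.5.
Deadweight loss = 147.

147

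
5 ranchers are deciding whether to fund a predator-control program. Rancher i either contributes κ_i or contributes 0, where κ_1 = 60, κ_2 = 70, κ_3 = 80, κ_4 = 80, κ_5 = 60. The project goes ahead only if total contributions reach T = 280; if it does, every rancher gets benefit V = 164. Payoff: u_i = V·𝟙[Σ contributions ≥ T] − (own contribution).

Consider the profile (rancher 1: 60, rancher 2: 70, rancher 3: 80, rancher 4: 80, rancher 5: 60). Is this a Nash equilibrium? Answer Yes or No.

No

Total = 350 ≥ 280: provided.
Rancher 1 (pledges 60, payoff 104): dropping to 0 → total 290, payoff 164. Profitable deviation.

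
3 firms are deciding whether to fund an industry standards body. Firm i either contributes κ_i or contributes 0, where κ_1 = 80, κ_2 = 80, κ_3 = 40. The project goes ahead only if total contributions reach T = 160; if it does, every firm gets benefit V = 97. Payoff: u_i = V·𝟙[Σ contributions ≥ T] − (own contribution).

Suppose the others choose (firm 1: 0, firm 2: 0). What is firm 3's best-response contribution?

0

Others' total = 0. Even contributing 40 gives 40 < 160: no benefit either way.
Best response: 0.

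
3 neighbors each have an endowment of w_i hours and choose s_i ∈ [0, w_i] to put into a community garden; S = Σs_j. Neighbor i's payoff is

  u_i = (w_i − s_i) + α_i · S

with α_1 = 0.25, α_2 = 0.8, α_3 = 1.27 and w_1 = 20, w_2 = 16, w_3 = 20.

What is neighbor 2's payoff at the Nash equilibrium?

32

∂u_i/∂s_i = α_i − 1, so neighbor i contributes w_i if α_i > 1, else 0.
α_i > 1 for i ∈ {3}; NE contributions (0, 0, 20), S = 20.
u_2 = (16 − 0) + 0.8·20 = 32.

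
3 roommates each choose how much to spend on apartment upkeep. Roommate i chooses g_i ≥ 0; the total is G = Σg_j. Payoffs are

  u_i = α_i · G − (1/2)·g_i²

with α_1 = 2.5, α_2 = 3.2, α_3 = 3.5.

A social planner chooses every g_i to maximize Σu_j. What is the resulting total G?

Planner FOC: ∂(Σu_j)/∂g_i = (Σα_j) − g_i = 0, so g_i^SO = Σα_j = 9.2 for every i; G^SO = 27.6.

27.6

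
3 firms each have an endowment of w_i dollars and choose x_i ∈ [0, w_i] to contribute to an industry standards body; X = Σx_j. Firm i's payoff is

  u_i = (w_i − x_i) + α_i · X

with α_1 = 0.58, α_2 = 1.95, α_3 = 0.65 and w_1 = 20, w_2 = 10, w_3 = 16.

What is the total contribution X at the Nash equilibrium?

10

∂u_i/∂x_i = α_i − 1, so firm i contributes w_i if α_i > 1, else 0.
α_i > 1 for i ∈ {2}; NE contributions (0, 10, 0), X = 10.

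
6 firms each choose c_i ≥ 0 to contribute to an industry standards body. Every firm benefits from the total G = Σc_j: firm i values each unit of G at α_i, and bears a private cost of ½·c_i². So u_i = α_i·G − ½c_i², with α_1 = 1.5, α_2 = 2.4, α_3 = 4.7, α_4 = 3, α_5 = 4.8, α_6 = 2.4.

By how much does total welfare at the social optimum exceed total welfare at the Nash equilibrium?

Firm i's FOC: ∂u_i/∂c_i = α_i − c_i = 0, so c_i* = α_i.
NE contributions = (1.5, 2.4, 4.7, 3, 4.8, 2.4); G = 18.8.
W^NE = (Σα)·G − ½Σα_i² = 18.8² − ½·67.9 = 319.49.
Planner sets c_i = Σα_j = 18.8 for every i, so G^SO = 6·18.8 = 112.8.
W^SO = (Σα)·G^SO − ½·6·(Σα)² = (6/2)·18.8² = 1060.32.
Deadweight loss = W^SO − W^NE = 740.83.

740.83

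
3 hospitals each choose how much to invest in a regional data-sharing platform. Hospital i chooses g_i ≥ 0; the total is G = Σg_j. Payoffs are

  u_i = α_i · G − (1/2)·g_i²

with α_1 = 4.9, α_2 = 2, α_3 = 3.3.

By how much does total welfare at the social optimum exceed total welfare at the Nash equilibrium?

Hospital i's FOC: ∂u_i/∂g_i = α_i − g_i = 0, so g_i* = α_i.
NE contributions = (4.9, 2, 3.3); G = 10.2.
W^NE = (Σα)·G − ½Σα_i² = 10.2² − ½·38.9 = 84.59.
Planner sets g_i = Σα_j = 10.2 for every i, so G^SO = 3·10.2 = 30.6.
W^SO = (Σα)·G^SO − ½·3·(Σα)² = (3/2)·10.2² = 156.06.
Deadweight loss = W^SO − W^NE = 71.47.

71.47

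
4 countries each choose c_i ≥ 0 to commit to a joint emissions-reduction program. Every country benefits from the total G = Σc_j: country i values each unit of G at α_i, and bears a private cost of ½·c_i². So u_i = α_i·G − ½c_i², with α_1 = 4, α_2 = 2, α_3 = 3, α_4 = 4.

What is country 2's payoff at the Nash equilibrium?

Country i's FOC: ∂u_i/∂c_i = α_i − c_i = 0, so c_i* = α_i.
NE contributions = (4, 2, 3, 4); G = 13.
u_2 = α_2·G − ½·(c_2)² = 2·13 − ½·2² = 24.

24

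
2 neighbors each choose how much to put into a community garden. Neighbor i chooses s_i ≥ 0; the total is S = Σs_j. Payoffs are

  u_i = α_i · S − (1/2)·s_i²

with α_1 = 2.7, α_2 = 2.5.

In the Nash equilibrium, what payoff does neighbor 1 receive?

10.395

Neighbor i's FOC: ∂u_i/∂s_i = α_i − s_i = 0, so s_i* = α_i.
NE contributions = (2.7, 2.5); S = 5.2.
u_1 = α_1·S − ½·(s_1)² = 2.7·5.2 − ½·2.7² = 10.395.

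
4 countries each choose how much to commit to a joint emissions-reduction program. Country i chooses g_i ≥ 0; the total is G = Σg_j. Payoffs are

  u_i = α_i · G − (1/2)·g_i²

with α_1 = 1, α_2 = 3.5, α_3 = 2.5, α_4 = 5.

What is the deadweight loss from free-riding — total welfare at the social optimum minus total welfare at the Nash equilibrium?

166.25

Country i's FOC: ∂u_i/∂g_i = α_i − g_i = 0, so g_i* = α_i.
NE contributions = (1, 3.5, 2.5, 5); G = 12.
W^NE = (Σα)·G − ½Σα_i² = 12² − ½·44.5 = 121.75.
Planner sets g_i = Σα_j = 12 for every i, so G^SO = 4·12 = 48.
W^SO = (Σα)·G^SO − ½·4·(Σα)² = (4/2)·12² = 288.
Deadweight loss = W^SO − W^NE = 166.25.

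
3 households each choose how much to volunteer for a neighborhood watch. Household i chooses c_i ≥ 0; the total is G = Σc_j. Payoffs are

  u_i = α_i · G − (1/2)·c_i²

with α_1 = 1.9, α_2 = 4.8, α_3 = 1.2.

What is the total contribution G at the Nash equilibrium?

Household i's FOC: ∂u_i/∂c_i = α_i − c_i = 0, so c_i* = α_i.
NE contributions = (1.9, 4.8, 1.2); G = 7.9.

7.9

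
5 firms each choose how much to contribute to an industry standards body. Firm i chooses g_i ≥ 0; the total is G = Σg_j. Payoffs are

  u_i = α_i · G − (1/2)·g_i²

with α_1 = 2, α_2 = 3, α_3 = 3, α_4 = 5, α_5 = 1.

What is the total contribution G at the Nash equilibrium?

14

Firm i's FOC: ∂u_i/∂g_i = α_i − g_i = 0, so g_i* = α_i.
NE contributions = (2, 3, 3, 5, 1); G = 14.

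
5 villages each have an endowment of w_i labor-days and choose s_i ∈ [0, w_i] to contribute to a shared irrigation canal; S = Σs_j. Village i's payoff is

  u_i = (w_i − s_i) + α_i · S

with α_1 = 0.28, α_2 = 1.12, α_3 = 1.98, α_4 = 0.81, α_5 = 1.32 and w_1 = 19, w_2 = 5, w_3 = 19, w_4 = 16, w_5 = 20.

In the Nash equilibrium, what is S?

44

∂u_i/∂s_i = α_i − 1, so village i contributes w_i if α_i > 1, else 0.
α_i > 1 for i ∈ {2, 3, 5}; NE contributions (0, 5, 19, 0, 20), S = 44.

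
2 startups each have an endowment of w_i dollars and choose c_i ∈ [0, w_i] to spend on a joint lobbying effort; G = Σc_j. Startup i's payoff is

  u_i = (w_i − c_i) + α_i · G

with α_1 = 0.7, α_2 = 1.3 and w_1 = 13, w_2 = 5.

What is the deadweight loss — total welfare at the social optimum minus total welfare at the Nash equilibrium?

∂u_i/∂c_i = α_i − 1, so startup i contributes w_i if α_i > 1, else 0.
α_i > 1 for i ∈ {2}; NE contributions (0, 5), G = 5.
W^NE = Σw_i − G^NE + (Σα_i)·G^NE = 18 + 1·5 = 23.
Planner: ∂(Σu_j)/∂c_i = Σα_j − 1 = 1 > 0, so everyone contributes w_i; G^SO = 18, W^SO = 18 + 1·18 = 36.
Deadweight loss = 13.

13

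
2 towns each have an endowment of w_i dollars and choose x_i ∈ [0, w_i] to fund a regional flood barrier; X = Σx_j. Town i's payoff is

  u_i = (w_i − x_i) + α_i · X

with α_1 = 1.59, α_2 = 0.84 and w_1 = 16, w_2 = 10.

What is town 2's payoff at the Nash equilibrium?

23.44

∂u_i/∂x_i = α_i − 1, so town i contributes w_i if α_i > 1, else 0.
α_i > 1 for i ∈ {1}; NE contributions (16, 0), X = 16.
u_2 = (10 − 0) + 0.84·16 = 23.44.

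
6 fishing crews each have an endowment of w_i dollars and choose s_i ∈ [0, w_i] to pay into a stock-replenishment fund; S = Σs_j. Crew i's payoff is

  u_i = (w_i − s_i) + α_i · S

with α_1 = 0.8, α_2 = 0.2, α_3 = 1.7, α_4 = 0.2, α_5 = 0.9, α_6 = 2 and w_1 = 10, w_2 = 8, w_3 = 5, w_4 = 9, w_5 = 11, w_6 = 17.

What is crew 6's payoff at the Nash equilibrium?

44

∂u_i/∂s_i = α_i − 1, so crew i contributes w_i if α_i > 1, else 0.
α_i > 1 for i ∈ {3, 6}; NE contributions (0, 0, 5, 0, 0, 17), S = 22.
u_6 = (17 − 17) + 2·22 = 44.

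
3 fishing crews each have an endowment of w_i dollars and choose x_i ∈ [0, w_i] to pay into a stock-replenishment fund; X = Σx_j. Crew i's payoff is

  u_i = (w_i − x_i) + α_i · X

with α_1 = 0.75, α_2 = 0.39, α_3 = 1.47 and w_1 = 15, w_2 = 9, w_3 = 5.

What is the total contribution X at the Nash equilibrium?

∂u_i/∂x_i = α_i − 1, so crew i contributes w_i if α_i > 1, else 0.
α_i > 1 for i ∈ {3}; NE contributions (0, 0, 5), X = 5.

5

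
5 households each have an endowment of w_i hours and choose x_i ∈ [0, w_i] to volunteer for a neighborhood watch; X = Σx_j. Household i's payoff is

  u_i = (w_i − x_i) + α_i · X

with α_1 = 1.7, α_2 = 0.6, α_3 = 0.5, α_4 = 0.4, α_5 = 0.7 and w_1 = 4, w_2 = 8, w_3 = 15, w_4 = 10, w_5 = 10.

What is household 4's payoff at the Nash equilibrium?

∂u_i/∂x_i = α_i − 1, so household i contributes w_i if α_i > 1, else 0.
α_i > 1 for i ∈ {1}; NE contributions (4, 0, 0, 0, 0), X = 4.
u_4 = (10 − 0) + 0.4·4 = 11.6.

11.6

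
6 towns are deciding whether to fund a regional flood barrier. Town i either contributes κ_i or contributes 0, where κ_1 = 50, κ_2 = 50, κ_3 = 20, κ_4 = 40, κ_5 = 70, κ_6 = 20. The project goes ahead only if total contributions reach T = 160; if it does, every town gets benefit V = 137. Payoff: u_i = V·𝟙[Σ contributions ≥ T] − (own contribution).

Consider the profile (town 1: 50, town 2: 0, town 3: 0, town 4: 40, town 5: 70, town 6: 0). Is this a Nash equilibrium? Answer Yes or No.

Yes

Total = 160 ≥ 160: provided.
Town 1 (pledges 50, payoff 87): dropping to 0 → total 110, payoff 0. No gain.
Town 2 (pledges 0, payoff 137): pledging 50 → total 210, payoff 87. No gain.
Town 3 (pledges 0, payoff 137): pledging 20 → total 180, payoff 117. No gain.
Town 4 (pledges 40, payoff 97): dropping to 0 → total 120, payoff 0. No gain.
Town 5 (pledges 70, payoff 67): dropping to 0 → total 90, payoff 0. No gain.
Town 6 (pledges 0, payoff 137): pledging 20 → total 180, payoff 117. No gain.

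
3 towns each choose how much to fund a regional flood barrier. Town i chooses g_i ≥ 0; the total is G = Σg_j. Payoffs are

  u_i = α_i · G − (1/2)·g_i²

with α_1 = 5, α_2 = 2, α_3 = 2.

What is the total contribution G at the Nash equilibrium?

Town i's FOC: ∂u_i/∂g_i = α_i − g_i = 0, so g_i* = α_i.
NE contributions = (5, 2, 2); G = 9.

9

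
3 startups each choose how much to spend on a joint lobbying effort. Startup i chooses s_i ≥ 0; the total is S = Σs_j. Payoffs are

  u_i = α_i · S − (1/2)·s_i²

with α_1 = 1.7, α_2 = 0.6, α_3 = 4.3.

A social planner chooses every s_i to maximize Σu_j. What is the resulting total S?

Planner FOC: ∂(Σu_j)/∂s_i = (Σα_j) − s_i = 0, so s_i^SO = Σα_j = 6.6 for every i; S^SO = 19.8.

19.8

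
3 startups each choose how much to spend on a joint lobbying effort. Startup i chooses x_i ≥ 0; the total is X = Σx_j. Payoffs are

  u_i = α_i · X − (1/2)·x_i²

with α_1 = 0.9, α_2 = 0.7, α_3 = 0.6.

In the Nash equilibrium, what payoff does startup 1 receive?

1.575

Startup i's FOC: ∂u_i/∂x_i = α_i − x_i = 0, so x_i* = α_i.
NE contributions = (0.9, 0.7, 0.6); X = 2.2.
u_1 = α_1·X − ½·(x_1)² = 0.9·2.2 − ½·0.9² = 1.575.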